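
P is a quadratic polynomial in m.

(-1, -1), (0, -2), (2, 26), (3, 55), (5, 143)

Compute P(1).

Write P(m) = am² + bm + c; the 5 given values yield a linear system in the 3 coefficients.
Solving, P(m) = 5m² + 4m - 2.
Then P(1) = 7.

7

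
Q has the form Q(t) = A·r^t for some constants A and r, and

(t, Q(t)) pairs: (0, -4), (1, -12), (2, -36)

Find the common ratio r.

3

Consecutive ratio: -12/(-4) = 3, and -36/(-12) = 3, so r = 3.
Then A·3^0 = -4 gives A = -4, and Q(t) = -4·3^t.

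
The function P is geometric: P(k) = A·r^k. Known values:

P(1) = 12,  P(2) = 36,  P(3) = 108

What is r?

Consecutive ratio: 36/12 = 3, and 108/36 = 3, so r = 3.
Then A·3^1 = 12 gives A = 4, and P(k) = 4·3^k.

3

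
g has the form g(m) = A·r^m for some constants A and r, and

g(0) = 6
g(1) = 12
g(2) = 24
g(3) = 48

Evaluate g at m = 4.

96

Consecutive ratio: 12/6 = 2, and 24/12 = 2, so r = 2.
Then A·2^0 = 6 gives A = 6, and g(m) = 6·2^m.
g(4) = 6·2^4 = 96.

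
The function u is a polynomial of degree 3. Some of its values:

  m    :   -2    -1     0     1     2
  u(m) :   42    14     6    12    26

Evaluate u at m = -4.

First differences: -28, -8, 6, 14. Second differences: 20, 14, 8. Third differences: -6, -6.
Level-3 differences are constant, so u has degree 3.
Fitting a degree-3 polynomial gives u(m) = -m³ + 7m² + 6.
Then u(-4) = 182.

182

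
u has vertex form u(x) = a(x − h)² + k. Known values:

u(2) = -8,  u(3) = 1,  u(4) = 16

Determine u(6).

64

First differences 9, 15; second difference 6 = 2a, so a = 3.
Expanding, the x-coefficient is −2ah = -6h; matching it to the data gives h = 1, and then k = -11.
So u(x) = 3(x − 1)² − 11.
u(6) = 3·5² − 11 = 64.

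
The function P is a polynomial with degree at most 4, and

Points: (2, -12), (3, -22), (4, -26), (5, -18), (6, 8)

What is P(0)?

2

First differences: -10, -4, 8, 26. Second differences: 6, 12, 18. Third differences: 6, 6.
Level-3 differences are constant, so P has degree 3.
Fitting a degree-3 polynomial gives P(x) = x³ - 6x² + x + 2.
Then P(0) = 2.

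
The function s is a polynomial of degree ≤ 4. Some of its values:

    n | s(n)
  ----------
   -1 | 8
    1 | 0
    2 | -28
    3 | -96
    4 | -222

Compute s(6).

-720

Write s(n) = an^4 + bn³ + cn² + dn + e; the 5 given values yield a linear system in the 5 coefficients.
Solving, the leading coefficient vanishes, and s(n) = -3n³ - 2n² - n + 6.
Then s(6) = -720.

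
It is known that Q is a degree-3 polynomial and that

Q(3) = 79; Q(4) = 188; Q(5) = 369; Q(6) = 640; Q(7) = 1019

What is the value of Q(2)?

24

First differences: 109, 181, 271, 379. Second differences: 72, 90, 108. Third differences: 18, 18.
Level-3 differences are constant, so Q has degree 3.
Fitting a degree-3 polynomial gives Q(x) = 3x³ - 2x + 4.
Then Q(2) = 24.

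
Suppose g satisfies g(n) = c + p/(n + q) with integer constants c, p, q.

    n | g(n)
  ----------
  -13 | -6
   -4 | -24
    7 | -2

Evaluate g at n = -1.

6

(g(n) − c)(n + q) = p for each data point; the three points give a linear system in c and q, then p follows.
Solving: c = -4, q = 3, p = 20, so g(n) = -4 + 20/(n + 3).
Then g(-1) = -4 + 20/2 = 6.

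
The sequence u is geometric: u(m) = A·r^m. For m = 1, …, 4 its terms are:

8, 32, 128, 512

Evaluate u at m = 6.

Consecutive ratio: 32/8 = 4, and 128/32 = 4, so r = 4.
Then A·4^1 = 8 gives A = 2, and u(m) = 2·4^m.
u(6) = 2·4^6 = 8192.

8192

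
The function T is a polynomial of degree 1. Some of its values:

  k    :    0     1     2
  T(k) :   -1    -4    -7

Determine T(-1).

2

First differences: -3, -3.
Level-1 differences are constant, so T has degree 1.
Fitting a degree-1 polynomial gives T(k) = -3k - 1.
Then T(-1) = 2.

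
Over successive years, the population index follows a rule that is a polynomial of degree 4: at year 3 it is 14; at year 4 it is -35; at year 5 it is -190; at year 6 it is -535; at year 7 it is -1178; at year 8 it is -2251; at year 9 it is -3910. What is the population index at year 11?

-9730

Write the value at m as s(m).
First differences: -49, -155, -345, -643, -1073, -1659. Second differences: -106, -190, -298, -430, -586. Third differences: -84, -108, -132, -156. Fourth differences: -24, -24, -24.
Level-4 differences are constant, so s has degree 4.
Fitting a degree-4 polynomial gives s(m) = -m^4 + 4m³ - 4m² + 6m + 5.
Then s(11) = -9730.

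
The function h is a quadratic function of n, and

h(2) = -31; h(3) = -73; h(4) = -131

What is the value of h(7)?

-401

Write h(n) = an² + bn + c; the 3 given values yield a linear system in the 3 coefficients.
Solving, h(n) = -8n² - 2n + 5.
Then h(7) = -401.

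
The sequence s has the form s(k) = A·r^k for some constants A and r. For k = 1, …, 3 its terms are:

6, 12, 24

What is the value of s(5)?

Consecutive ratio: 12/6 = 2, and 24/12 = 2, so r = 2.
Then A·2^1 = 6 gives A = 3, and s(k) = 3·2^k.
s(5) = 3·2^5 = 96.

96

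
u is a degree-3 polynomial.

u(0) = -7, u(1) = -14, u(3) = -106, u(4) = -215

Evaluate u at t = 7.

Write u(t) = at³ + bt² + ct + d; the 4 given values yield a linear system in the 4 coefficients.
Solving, u(t) = -2t³ - 5t² - 7.
Then u(7) = -938.

-938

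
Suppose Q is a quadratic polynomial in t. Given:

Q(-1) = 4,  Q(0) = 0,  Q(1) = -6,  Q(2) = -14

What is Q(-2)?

First differences: -4, -6, -8. Second differences: -2, -2.
Level-2 differences are constant, so Q has degree 2.
Fitting a degree-2 polynomial gives Q(t) = -t² - 5t.
Then Q(-2) = 6.

6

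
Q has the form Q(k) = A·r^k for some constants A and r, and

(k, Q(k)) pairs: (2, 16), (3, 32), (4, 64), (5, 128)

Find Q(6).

256

Consecutive ratio: 32/16 = 2, and 64/32 = 2, so r = 2.
Then A·2^2 = 16 gives A = 4, and Q(k) = 4·2^k.
Q(6) = 4·2^6 = 256.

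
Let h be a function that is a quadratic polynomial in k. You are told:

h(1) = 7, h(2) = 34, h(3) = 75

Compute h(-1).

Write h(k) = ak² + bk + c; the 3 given values yield a linear system in the 3 coefficients.
Solving, h(k) = 7k² + 6k - 6.
Then h(-1) = -5.

-5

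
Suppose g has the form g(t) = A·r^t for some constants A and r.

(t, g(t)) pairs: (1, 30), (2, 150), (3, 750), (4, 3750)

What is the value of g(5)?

Consecutive ratio: 150/30 = 5, and 750/150 = 5, so r = 5.
Then A·5^1 = 30 gives A = 6, and g(t) = 6·5^t.
g(5) = 6·5^5 = 18750.

18750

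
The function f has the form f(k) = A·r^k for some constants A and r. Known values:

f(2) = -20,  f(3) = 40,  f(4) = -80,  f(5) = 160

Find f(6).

Consecutive ratio: 40/(-20) = -2, and -80/40 = -2, so r = -2.
Then A·(-2)^2 = -20 gives A = -5, and f(k) = -5·(-2)^k.
f(6) = -5·(-2)^6 = -320.

-320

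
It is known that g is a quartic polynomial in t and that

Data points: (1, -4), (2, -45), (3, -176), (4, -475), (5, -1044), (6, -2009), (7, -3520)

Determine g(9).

First differences: -41, -131, -299, -569, -965, -1511. Second differences: -90, -168, -270, -396, -546. Third differences: -78, -102, -126, -150. Fourth differences: -24, -24, -24.
Level-4 differences are constant, so g has degree 4.
Fitting a degree-4 polynomial gives g(t) = -t^4 - 3t³ - 2t² + t + 1.
Then g(9) = -8900.

-8900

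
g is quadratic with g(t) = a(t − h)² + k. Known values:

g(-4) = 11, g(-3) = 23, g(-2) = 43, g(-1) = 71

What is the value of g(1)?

First differences 12, 20, 28; second difference 8 = 2a, so a = 4.
Expanding, the t-coefficient is −2ah = -8h; matching it to the data gives h = -5, and then k = 7.
So g(t) = 4(t + 5)² + 7.
g(1) = 4·6² + 7 = 151.

151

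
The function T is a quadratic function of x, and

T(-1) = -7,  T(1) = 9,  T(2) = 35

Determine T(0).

Write T(x) = ax² + bx + c; the 3 given values yield a linear system in the 3 coefficients.
Solving, T(x) = 6x² + 8x - 5.
Then T(0) = -5.

-5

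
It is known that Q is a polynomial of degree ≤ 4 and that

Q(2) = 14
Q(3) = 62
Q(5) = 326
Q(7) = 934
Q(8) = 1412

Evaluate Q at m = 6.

578

Write Q(m) = am^4 + bm³ + cm² + dm + e; the 5 given values yield a linear system in the 5 coefficients.
Solving, the leading coefficient vanishes, and Q(m) = 3m³ - 2m² + m - 4.
Then Q(6) = 578.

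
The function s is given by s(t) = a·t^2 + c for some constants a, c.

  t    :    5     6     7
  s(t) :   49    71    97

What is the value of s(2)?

From s(5) = 49 and s(6) = 71: 25a + c = 49 and 36a + c = 71.
Subtracting: 11a = 22, so a = 2; then c = 49 − 2·25 = -1.
So s(t) = 2t² − 1, and s(2) = 7.

7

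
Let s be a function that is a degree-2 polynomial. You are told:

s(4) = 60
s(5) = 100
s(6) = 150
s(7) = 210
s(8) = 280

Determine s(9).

360

Write s(m) = am² + bm + c; the 5 given values yield a linear system in the 3 coefficients.
Solving, s(m) = 5m² - 5m.
Then s(9) = 360.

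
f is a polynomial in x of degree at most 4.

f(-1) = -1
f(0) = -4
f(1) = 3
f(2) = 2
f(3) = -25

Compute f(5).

First differences: -3, 7, -1, -27. Second differences: 10, -8, -26. Third differences: -18, -18.
Level-3 differences are constant, so f has degree 3.
Fitting a degree-3 polynomial gives f(x) = -3x³ + 5x² + 5x - 4.
Then f(5) = -229.

-229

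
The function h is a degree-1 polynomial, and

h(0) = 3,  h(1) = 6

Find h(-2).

Write h(t) = at + b; the 2 given values yield a linear system in the 2 coefficients.
Solving, h(t) = 3t + 3.
Then h(-2) = -3.

-3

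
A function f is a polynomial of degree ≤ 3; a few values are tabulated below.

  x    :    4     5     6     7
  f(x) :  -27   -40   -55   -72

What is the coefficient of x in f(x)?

-4

Write f(x) = ax³ + bx² + cx + d; the 4 given values yield a linear system in the 4 coefficients.
Solving, the leading coefficient vanishes, and f(x) = -x² - 4x + 5.
The coefficient of x is -4.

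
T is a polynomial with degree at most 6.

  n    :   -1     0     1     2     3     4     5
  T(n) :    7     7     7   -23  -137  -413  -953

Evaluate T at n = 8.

-5537

First differences: 0, 0, -30, -114, -276, -540. Second differences: 0, -30, -84, -162, -264. Third differences: -30, -54, -78, -102. Fourth differences: -24, -24, -24.
Level-4 differences are constant, so T has degree 4.
Fitting a degree-4 polynomial gives T(n) = -n^4 - 3n³ + n² + 3n + 7.
Then T(8) = -5537.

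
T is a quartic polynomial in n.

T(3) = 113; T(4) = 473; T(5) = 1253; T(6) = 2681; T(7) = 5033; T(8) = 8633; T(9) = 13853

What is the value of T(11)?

First differences: 360, 780, 1428, 2352, 3600, 5220. Second differences: 420, 648, 924, 1248, 1620. Third differences: 228, 276, 324, 372. Fourth differences: 48, 48, 48.
Level-4 differences are constant, so T has degree 4.
Fitting a degree-4 polynomial gives T(n) = 2n^4 + 2n³ - 8n² - 8n - 7.
Then T(11) = 30881.

30881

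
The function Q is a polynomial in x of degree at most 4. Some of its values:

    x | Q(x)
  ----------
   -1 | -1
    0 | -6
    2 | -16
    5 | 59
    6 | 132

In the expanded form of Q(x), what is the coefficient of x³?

Write Q(x) = ax^4 + bx³ + cx² + dx + e; the 5 given values yield a linear system in the 5 coefficients.
Solving, the leading coefficient vanishes, and Q(x) = x³ - x² - 7x - 6.
The coefficient of x³ is 1.

1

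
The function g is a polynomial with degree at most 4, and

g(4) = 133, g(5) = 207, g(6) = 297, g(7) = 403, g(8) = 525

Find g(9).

First differences: 74, 90, 106, 122. Second differences: 16, 16, 16.
Level-2 differences are constant, so g has degree 2.
Fitting a degree-2 polynomial gives g(k) = 8k² + 2k - 3.
Then g(9) = 663.

663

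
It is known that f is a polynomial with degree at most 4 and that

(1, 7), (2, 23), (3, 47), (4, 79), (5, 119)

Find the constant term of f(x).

Write f(x) = ax^4 + bx³ + cx² + dx + e; the 5 given values yield a linear system in the 5 coefficients.
Solving, the top 2 coefficients vanish, and f(x) = 4x² + 4x - 1.
The constant term is f(0) = -1.

-1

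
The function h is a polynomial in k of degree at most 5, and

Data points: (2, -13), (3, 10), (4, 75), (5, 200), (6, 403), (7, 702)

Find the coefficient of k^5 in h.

Write h(k) = ak^5 + bk^4 + ck³ + dk² + ek + p; the 6 given values yield a linear system in the 6 coefficients.
Solving, the top 2 coefficients vanish, and h(k) = 3k³ - 6k² - 4k - 5.
The coefficient of k^5 is 0.

0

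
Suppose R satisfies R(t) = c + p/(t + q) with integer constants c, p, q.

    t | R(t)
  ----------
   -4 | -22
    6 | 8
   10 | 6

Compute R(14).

(R(t) − c)(t + q) = p for each data point; the three points give a linear system in c and q, then p follows.
Solving: c = 2, q = 2, p = 48, so R(t) = 2 + 48/(t + 2).
Then R(14) = 2 + 48/16 = 5.

5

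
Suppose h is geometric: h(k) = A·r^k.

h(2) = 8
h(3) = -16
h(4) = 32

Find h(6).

Consecutive ratio: -16/8 = -2, and 32/(-16) = -2, so r = -2.
Then A·(-2)^2 = 8 gives A = 2, and h(k) = 2·(-2)^k.
h(6) = 2·(-2)^6 = 128.

128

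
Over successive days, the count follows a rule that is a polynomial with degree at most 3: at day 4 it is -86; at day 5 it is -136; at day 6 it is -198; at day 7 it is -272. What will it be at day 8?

-358

Write the value at t as u(t).
Write u(t) = at³ + bt² + ct + d; the 4 given values yield a linear system in the 4 coefficients.
Solving, the leading coefficient vanishes, and u(t) = -6t² + 4t - 6.
Then u(8) = -358.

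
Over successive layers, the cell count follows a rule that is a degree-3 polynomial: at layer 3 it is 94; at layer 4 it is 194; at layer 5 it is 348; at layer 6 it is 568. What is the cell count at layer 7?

Write the value at t as T(t).
Write T(t) = at³ + bt² + ct + d; the 4 given values yield a linear system in the 4 coefficients.
Solving, T(t) = 2t³ + 3t² + 5t - 2.
Then T(7) = 866.

866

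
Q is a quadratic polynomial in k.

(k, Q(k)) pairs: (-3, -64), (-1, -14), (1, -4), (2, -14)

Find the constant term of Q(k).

-4

Write Q(k) = ak² + bk + c; the 4 given values yield a linear system in the 3 coefficients.
Solving, Q(k) = -5k² + 5k - 4.
The constant term is Q(0) = -4.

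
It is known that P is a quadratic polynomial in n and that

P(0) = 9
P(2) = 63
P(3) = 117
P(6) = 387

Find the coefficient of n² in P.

Write P(n) = an² + bn + c; the 4 given values yield a linear system in the 3 coefficients.
Solving, P(n) = 9n² + 9n + 9.
The coefficient of n² is 9.

9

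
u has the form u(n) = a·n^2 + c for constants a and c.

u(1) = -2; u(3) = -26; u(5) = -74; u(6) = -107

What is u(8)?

From u(1) = -2 and u(3) = -26: 1a + c = -2 and 9a + c = -26.
Subtracting: 8a = -24, so a = -3; then c = -2 − (-3)·1 = 1.
So u(n) = -3n² + 1, and u(8) = -191.

-191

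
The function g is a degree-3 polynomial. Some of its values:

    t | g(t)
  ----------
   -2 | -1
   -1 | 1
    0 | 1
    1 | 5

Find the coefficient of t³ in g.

1

Write g(t) = at³ + bt² + ct + d; the 4 given values yield a linear system in the 4 coefficients.
Solving, g(t) = t³ + 2t² + t + 1.
The coefficient of t³ is 1.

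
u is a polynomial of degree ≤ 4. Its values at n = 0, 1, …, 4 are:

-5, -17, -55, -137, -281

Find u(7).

First differences: -12, -38, -82, -144. Second differences: -26, -44, -62. Third differences: -18, -18.
Level-3 differences are constant, so u has degree 3.
Fitting a degree-3 polynomial gives u(n) = -3n³ - 4n² - 5n - 5.
Then u(7) = -1265.

-1265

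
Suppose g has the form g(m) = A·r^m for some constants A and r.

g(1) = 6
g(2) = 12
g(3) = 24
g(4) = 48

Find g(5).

96

Consecutive ratio: 12/6 = 2, and 24/12 = 2, so r = 2.
Then A·2^1 = 6 gives A = 3, and g(m) = 3·2^m.
g(5) = 3·2^5 = 96.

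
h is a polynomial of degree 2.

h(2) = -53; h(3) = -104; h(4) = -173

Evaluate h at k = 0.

Write h(k) = ak² + bk + c; the 3 given values yield a linear system in the 3 coefficients.
Solving, h(k) = -9k² - 6k - 5.
Then h(0) = -5.

-5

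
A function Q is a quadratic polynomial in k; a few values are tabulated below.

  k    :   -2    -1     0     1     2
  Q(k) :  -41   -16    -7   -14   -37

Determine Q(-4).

First differences: 25, 9, -7, -23. Second differences: -16, -16, -16.
Level-2 differences are constant, so Q has degree 2.
Fitting a degree-2 polynomial gives Q(k) = -8k² + k - 7.
Then Q(-4) = -139.

-139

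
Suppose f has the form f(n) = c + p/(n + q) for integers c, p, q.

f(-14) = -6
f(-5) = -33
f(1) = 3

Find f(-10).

-8

(f(n) − c)(n + q) = p for each data point; the three points give a linear system in c and q, then p follows.
Solving: c = -3, q = 4, p = 30, so f(n) = -3 + 30/(n + 4).
Then f(-10) = -3 + 30/(-6) = -8.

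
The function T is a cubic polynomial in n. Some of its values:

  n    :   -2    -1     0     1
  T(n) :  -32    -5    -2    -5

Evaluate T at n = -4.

Write T(n) = an³ + bn² + cn + d; the 4 given values yield a linear system in the 4 coefficients.
Solving, T(n) = 3n³ - 3n² - 3n - 2.
Then T(-4) = -230.

-230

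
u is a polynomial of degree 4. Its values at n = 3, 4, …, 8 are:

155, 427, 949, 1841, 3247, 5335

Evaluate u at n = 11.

First differences: 272, 522, 892, 1406, 2088. Second differences: 250, 370, 514, 682. Third differences: 120, 144, 168. Fourth differences: 24, 24.
Level-4 differences are constant, so u has degree 4.
Fitting a degree-4 polynomial gives u(n) = n^4 + 2n³ + 4n² - 5n - 1.
Then u(11) = 17731.

17731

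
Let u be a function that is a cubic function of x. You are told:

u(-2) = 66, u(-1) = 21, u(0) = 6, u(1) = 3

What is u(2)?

-6

Write u(x) = ax³ + bx² + cx + d; the 4 given values yield a linear system in the 4 coefficients.
Solving, u(x) = -3x³ + 6x² - 6x + 6.
Then u(2) = -6.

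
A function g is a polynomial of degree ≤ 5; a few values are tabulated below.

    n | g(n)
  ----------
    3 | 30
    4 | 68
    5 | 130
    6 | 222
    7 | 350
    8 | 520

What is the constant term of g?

First differences: 38, 62, 92, 128, 170. Second differences: 24, 30, 36, 42. Third differences: 6, 6, 6.
Level-3 differences are constant, so g has degree 3.
Fitting a degree-3 polynomial gives g(n) = n³ + n.
The constant term is g(0) = 0.

0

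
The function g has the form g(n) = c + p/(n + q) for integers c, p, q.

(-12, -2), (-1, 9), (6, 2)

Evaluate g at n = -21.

(g(n) − c)(n + q) = p for each data point; the three points give a linear system in c and q, then p follows.
Solving: c = 0, q = 3, p = 18, so g(n) = 18/(n + 3).
Then g(-21) = 0 + 18/(-18) = -1.

-1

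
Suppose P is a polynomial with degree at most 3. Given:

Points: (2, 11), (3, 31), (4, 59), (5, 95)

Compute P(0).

First differences: 20, 28, 36. Second differences: 8, 8.
Level-2 differences are constant, so P has degree 2.
Fitting a degree-2 polynomial gives P(m) = 4m² - 5.
Then P(0) = -5.

-5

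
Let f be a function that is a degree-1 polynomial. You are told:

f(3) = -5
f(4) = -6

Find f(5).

Write f(m) = am + b; the 2 given values yield a linear system in the 2 coefficients.
Solving, f(m) = -m - 2.
Then f(5) = -7.

-7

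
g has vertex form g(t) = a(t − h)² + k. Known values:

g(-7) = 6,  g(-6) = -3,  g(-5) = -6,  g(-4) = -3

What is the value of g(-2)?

21

First differences -9, -3, 3; second difference 6 = 2a, so a = 3.
Expanding, the t-coefficient is −2ah = -6h; matching it to the data gives h = -5, and then k = -6.
So g(t) = 3(t + 5)² − 6.
g(-2) = 3·3² − 6 = 21.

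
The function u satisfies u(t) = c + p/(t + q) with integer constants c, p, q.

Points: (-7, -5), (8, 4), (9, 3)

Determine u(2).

(u(t) − c)(t + q) = p for each data point; the three points give a linear system in c and q, then p follows.
Solving: c = -2, q = -3, p = 30, so u(t) = -2 + 30/(t − 3).
Then u(2) = -2 + 30/(-1) = -32.

-32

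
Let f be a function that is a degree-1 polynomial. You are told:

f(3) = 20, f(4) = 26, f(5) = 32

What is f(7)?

First differences: 6, 6.
Level-1 differences are constant, so f has degree 1.
Fitting a degree-1 polynomial gives f(k) = 6k + 2.
Then f(7) = 44.

44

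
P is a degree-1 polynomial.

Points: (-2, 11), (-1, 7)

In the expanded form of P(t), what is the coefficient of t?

Write P(t) = at + b; the 2 given values yield a linear system in the 2 coefficients.
Solving, P(t) = -4t + 3.
The coefficient of t is -4.

-4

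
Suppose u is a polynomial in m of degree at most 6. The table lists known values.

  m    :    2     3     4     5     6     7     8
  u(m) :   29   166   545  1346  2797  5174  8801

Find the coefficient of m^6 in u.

First differences: 137, 379, 801, 1451, 2377, 3627. Second differences: 242, 422, 650, 926, 1250. Third differences: 180, 228, 276, 324. Fourth differences: 48, 48, 48.
Level-4 differences are constant, so u has degree 4.
Fitting a degree-4 polynomial gives u(m) = 2m^4 + 2m³ - 7m² + 4m + 1.
The coefficient of m^6 is 0.

0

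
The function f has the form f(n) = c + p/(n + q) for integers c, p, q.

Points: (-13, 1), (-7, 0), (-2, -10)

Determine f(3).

5

(f(n) − c)(n + q) = p for each data point; the three points give a linear system in c and q, then p follows.
Solving: c = 2, q = 1, p = 12, so f(n) = 2 + 12/(n + 1).
Then f(3) = 2 + 12/4 = 5.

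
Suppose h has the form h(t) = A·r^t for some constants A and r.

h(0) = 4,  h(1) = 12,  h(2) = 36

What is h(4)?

Consecutive ratio: 12/4 = 3, and 36/12 = 3, so r = 3.
Then A·3^0 = 4 gives A = 4, and h(t) = 4·3^t.
h(4) = 4·3^4 = 324.

324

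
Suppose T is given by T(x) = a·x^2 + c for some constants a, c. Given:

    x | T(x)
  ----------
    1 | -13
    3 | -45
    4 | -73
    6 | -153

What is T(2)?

-25

From T(1) = -13 and T(3) = -45: 1a + c = -13 and 9a + c = -45.
Subtracting: 8a = -32, so a = -4; then c = -13 − (-4)·1 = -9.
So T(x) = -4x² − 9, and T(2) = -25.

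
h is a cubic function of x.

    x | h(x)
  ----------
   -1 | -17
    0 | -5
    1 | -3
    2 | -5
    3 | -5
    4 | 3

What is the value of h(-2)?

First differences: 12, 2, -2, 0, 8. Second differences: -10, -4, 2, 8. Third differences: 6, 6, 6.
Level-3 differences are constant, so h has degree 3.
Fitting a degree-3 polynomial gives h(x) = x³ - 5x² + 6x - 5.
Then h(-2) = -45.

-45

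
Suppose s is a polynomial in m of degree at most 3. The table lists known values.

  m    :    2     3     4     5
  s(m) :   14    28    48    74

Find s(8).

188

First differences: 14, 20, 26. Second differences: 6, 6.
Level-2 differences are constant, so s has degree 2.
Fitting a degree-2 polynomial gives s(m) = 3m² - m + 4.
Then s(8) = 188.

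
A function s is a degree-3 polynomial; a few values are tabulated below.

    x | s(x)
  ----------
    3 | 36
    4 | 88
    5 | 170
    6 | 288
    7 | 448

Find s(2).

8

First differences: 52, 82, 118, 160. Second differences: 30, 36, 42. Third differences: 6, 6.
Level-3 differences are constant, so s has degree 3.
Fitting a degree-3 polynomial gives s(x) = x³ + 3x² - 6x.
Then s(2) = 8.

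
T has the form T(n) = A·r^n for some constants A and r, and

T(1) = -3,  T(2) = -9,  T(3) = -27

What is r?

Consecutive ratio: -9/(-3) = 3, and -27/(-9) = 3, so r = 3.
Then A·3^1 = -3 gives A = -1, and T(n) = -1·3^n.

3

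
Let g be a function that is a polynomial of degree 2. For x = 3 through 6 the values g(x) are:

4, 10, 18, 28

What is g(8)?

First differences: 6, 8, 10. Second differences: 2, 2.
Level-2 differences are constant, so g has degree 2.
Fitting a degree-2 polynomial gives g(x) = x² - x - 2.
Then g(8) = 54.

54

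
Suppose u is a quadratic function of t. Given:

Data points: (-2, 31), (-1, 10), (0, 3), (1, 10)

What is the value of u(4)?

First differences: -21, -7, 7. Second differences: 14, 14.
Level-2 differences are constant, so u has degree 2.
Fitting a degree-2 polynomial gives u(t) = 7t² + 3.
Then u(4) = 115.

115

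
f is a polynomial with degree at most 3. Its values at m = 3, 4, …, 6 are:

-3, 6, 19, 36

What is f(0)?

-6

First differences: 9, 13, 17. Second differences: 4, 4.
Level-2 differences are constant, so f has degree 2.
Fitting a degree-2 polynomial gives f(m) = 2m² - 5m - 6.
The constant term is f(0) = -6.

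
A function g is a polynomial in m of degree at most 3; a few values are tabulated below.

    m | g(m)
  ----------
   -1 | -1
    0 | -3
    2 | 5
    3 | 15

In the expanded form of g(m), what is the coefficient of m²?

Write g(m) = am³ + bm² + cm + d; the 4 given values yield a linear system in the 4 coefficients.
Solving, the leading coefficient vanishes, and g(m) = 2m² - 3.
The coefficient of m² is 2.

2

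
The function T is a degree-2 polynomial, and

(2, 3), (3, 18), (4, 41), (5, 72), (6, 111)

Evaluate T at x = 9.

276

First differences: 15, 23, 31, 39. Second differences: 8, 8, 8.
Level-2 differences are constant, so T has degree 2.
Fitting a degree-2 polynomial gives T(x) = 4x² - 5x - 3.
Then T(9) = 276.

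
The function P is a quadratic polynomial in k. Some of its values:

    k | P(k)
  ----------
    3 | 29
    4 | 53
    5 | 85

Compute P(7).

173

Write P(k) = ak² + bk + c; the 3 given values yield a linear system in the 3 coefficients.
Solving, P(k) = 4k² - 4k + 5.
Then P(7) = 173.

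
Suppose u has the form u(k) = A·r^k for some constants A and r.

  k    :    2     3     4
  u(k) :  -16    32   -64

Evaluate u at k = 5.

Consecutive ratio: 32/(-16) = -2, and -64/32 = -2, so r = -2.
Then A·(-2)^2 = -16 gives A = -4, and u(k) = -4·(-2)^k.
u(5) = -4·(-2)^5 = 128.

128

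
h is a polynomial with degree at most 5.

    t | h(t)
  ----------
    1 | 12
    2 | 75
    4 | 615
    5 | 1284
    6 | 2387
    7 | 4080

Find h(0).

-1

Write h(t) = at^5 + bt^4 + ct³ + dt² + et + p; the 6 given values yield a linear system in the 6 coefficients.
Solving, the leading coefficient vanishes, and h(t) = t^4 + 4t³ + 6t² + 2t - 1.
Then h(0) = -1.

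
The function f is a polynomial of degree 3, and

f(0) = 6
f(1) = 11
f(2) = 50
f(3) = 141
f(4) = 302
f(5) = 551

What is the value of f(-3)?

First differences: 5, 39, 91, 161, 249. Second differences: 34, 52, 70, 88. Third differences: 18, 18, 18.
Level-3 differences are constant, so f has degree 3.
Fitting a degree-3 polynomial gives f(k) = 3k³ + 8k² - 6k + 6.
Then f(-3) = 15.

15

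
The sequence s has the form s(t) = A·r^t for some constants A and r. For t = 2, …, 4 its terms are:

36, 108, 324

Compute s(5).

Consecutive ratio: 108/36 = 3, and 324/108 = 3, so r = 3.
Then A·3^2 = 36 gives A = 4, and s(t) = 4·3^t.
s(5) = 4·3^5 = 972.

972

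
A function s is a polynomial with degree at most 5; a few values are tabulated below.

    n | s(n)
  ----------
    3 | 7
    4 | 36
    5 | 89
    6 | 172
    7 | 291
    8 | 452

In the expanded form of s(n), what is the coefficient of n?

Write s(n) = an^5 + bn^4 + cn³ + dn² + en + p; the 6 given values yield a linear system in the 6 coefficients.
Solving, the top 2 coefficients vanish, and s(n) = n³ - 8n + 4.
The coefficient of n is -8.

-8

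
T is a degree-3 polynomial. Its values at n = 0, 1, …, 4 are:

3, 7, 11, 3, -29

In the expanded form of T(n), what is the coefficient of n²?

6

Write T(n) = an³ + bn² + cn + d; the 5 given values yield a linear system in the 4 coefficients.
Solving, T(n) = -2n³ + 6n² + 3.
The coefficient of n² is 6.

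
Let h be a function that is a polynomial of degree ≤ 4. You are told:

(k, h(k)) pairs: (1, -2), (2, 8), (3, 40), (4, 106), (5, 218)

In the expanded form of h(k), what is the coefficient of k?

First differences: 10, 32, 66, 112. Second differences: 22, 34, 46. Third differences: 12, 12.
Level-3 differences are constant, so h has degree 3.
Fitting a degree-3 polynomial gives h(k) = 2k³ - k² - k - 2.
The coefficient of k is -1.

-1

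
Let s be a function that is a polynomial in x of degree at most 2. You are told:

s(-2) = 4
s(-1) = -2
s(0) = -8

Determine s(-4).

First differences: -6, -6.
Level-1 differences are constant, so s has degree 1.
Fitting a degree-1 polynomial gives s(x) = -6x - 8.
Then s(-4) = 16.

16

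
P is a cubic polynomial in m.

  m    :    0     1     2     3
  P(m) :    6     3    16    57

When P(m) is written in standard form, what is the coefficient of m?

-7

Write P(m) = am³ + bm² + cm + d; the 4 given values yield a linear system in the 4 coefficients.
Solving, P(m) = 2m³ + 2m² - 7m + 6.
The coefficient of m is -7.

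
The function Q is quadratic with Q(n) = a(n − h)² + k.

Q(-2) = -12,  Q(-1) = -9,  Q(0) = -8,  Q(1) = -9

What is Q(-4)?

First differences 3, 1, -1; second difference -2 = 2a, so a = -1.
Expanding, the n-coefficient is −2ah = 2h; matching it to the data gives h = 0, and then k = -8.
So Q(n) = -1(n + 0)² − 8.
Q(-4) = -1·(-4)² − 8 = -24.

-24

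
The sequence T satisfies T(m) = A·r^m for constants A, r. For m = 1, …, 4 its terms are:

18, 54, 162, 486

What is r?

3

Consecutive ratio: 54/18 = 3, and 162/54 = 3, so r = 3.
Then A·3^1 = 18 gives A = 6, and T(m) = 6·3^m.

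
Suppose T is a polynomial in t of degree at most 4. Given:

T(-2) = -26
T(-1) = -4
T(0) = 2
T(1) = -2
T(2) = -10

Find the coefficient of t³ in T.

First differences: 22, 6, -4, -8. Second differences: -16, -10, -4. Third differences: 6, 6.
Level-3 differences are constant, so T has degree 3.
Fitting a degree-3 polynomial gives T(t) = t³ - 5t² + 2.
The coefficient of t³ is 1.

1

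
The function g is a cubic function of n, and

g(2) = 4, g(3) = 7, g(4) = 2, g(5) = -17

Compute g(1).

Write g(n) = an³ + bn² + cn + d; the 4 given values yield a linear system in the 4 coefficients.
Solving, g(n) = -n³ + 5n² - 3n - 2.
Then g(1) = -1.

-1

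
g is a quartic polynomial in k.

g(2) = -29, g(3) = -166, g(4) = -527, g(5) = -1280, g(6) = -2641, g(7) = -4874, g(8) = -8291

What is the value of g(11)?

First differences: -137, -361, -753, -1361, -2233, -3417. Second differences: -224, -392, -608, -872, -1184. Third differences: -168, -216, -264, -312. Fourth differences: -48, -48, -48.
Level-4 differences are constant, so g has degree 4.
Fitting a degree-4 polynomial gives g(k) = -2k^4 - 2k² + 3k + 5.
Then g(11) = -29486.

-29486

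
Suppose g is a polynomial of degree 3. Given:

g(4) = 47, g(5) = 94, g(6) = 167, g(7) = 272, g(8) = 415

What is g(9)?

602

Write g(m) = am³ + bm² + cm + d; the 5 given values yield a linear system in the 4 coefficients.
Solving, g(m) = m³ - 2m² + 4m - 1.
Then g(9) = 602.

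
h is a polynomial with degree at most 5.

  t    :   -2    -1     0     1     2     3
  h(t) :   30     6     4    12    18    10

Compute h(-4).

192

First differences: -24, -2, 8, 6, -8. Second differences: 22, 10, -2, -14. Third differences: -12, -12, -12.
Level-3 differences are constant, so h has degree 3.
Fitting a degree-3 polynomial gives h(t) = -2t³ + 5t² + 5t + 4.
Then h(-4) = 192.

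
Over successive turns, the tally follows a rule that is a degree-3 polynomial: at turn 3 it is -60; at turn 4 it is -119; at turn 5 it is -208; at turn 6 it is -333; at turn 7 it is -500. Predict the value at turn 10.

-1313

Write the value at x as g(x).
First differences: -59, -89, -125, -167. Second differences: -30, -36, -42. Third differences: -6, -6.
Level-3 differences are constant, so g has degree 3.
Fitting a degree-3 polynomial gives g(x) = -x³ - 3x² - x - 3.
Then g(10) = -1313.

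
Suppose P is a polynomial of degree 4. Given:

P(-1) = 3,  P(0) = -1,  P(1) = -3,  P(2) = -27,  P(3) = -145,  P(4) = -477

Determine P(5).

-1191

First differences: -4, -2, -24, -118, -332. Second differences: 2, -22, -94, -214. Third differences: -24, -72, -120. Fourth differences: -48, -48.
Level-4 differences are constant, so P has degree 4.
Fitting a degree-4 polynomial gives P(x) = -2x^4 + 3x² - 3x - 1.
Then P(5) = -1191.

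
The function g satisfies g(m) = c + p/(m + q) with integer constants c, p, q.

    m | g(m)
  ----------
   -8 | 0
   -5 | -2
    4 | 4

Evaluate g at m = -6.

(g(m) − c)(m + q) = p for each data point; the three points give a linear system in c and q, then p follows.
Solving: c = 2, q = 2, p = 12, so g(m) = 2 + 12/(m + 2).
Then g(-6) = 2 + 12/(-4) = -1.

-1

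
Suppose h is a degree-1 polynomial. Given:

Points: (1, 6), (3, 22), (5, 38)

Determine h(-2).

Write h(n) = an + b; the 3 given values yield a linear system in the 2 coefficients.
Solving, h(n) = 8n - 2.
Then h(-2) = -18.

-18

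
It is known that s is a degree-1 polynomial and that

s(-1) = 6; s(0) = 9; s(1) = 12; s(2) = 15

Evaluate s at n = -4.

-3

First differences: 3, 3, 3.
Level-1 differences are constant, so s has degree 1.
Fitting a degree-1 polynomial gives s(n) = 3n + 9.
Then s(-4) = -3.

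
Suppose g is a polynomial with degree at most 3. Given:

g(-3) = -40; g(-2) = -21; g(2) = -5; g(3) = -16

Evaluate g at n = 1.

0

Write g(n) = an³ + bn² + cn + d; the 4 given values yield a linear system in the 4 coefficients.
Solving, the leading coefficient vanishes, and g(n) = -3n² + 4n - 1.
Then g(1) = 0.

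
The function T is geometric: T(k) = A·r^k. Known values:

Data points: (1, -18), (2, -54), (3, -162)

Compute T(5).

-1458

Consecutive ratio: -54/(-18) = 3, and -162/(-54) = 3, so r = 3.
Then A·3^1 = -18 gives A = -6, and T(k) = -6·3^k.
T(5) = -6·3^5 = -1458.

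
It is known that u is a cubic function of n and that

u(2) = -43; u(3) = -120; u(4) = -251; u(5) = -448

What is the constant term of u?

-3

Write u(n) = an³ + bn² + cn + d; the 4 given values yield a linear system in the 4 coefficients.
Solving, u(n) = -2n³ - 9n² + 6n - 3.
The constant term is u(0) = -3.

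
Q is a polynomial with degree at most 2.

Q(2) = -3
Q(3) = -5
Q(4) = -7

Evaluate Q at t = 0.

1

Write Q(t) = at² + bt + c; the 3 given values yield a linear system in the 3 coefficients.
Solving, the leading coefficient vanishes, and Q(t) = -2t + 1.
Then Q(0) = 1.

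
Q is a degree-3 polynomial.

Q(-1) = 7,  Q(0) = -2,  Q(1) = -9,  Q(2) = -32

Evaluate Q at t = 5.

-377

Write Q(t) = at³ + bt² + ct + d; the 4 given values yield a linear system in the 4 coefficients.
Solving, Q(t) = -3t³ + t² - 5t - 2.
Then Q(5) = -377.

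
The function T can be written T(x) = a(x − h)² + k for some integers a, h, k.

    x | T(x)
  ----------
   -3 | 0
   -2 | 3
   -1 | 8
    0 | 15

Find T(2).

35

First differences 3, 5, 7; second difference 2 = 2a, so a = 1.
Expanding, the x-coefficient is −2ah = -2h; matching it to the data gives h = -4, and then k = -1.
So T(x) = 1(x + 4)² − 1.
T(2) = 1·6² − 1 = 35.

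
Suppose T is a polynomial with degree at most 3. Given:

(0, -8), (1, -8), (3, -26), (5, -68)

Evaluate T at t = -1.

Write T(t) = at³ + bt² + ct + d; the 4 given values yield a linear system in the 4 coefficients.
Solving, the leading coefficient vanishes, and T(t) = -3t² + 3t - 8.
Then T(-1) = -14.

-14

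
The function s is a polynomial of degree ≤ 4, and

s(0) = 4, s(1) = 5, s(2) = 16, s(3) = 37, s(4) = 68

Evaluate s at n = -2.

Write s(n) = an^4 + bn³ + cn² + dn + e; the 5 given values yield a linear system in the 5 coefficients.
Solving, the top 2 coefficients vanish, and s(n) = 5n² - 4n + 4.
Then s(-2) = 32.

32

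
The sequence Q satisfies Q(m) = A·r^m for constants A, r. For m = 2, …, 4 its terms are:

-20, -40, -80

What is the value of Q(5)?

-160

Consecutive ratio: -40/(-20) = 2, and -80/(-40) = 2, so r = 2.
Then A·2^2 = -20 gives A = -5, and Q(m) = -5·2^m.
Q(5) = -5·2^5 = -160.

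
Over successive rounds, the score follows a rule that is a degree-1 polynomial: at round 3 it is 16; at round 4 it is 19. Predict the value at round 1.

Write the value at k as P(k).
Write P(k) = ak + b; the 2 given values yield a linear system in the 2 coefficients.
Solving, P(k) = 3k + 7.
Then P(1) = 10.

10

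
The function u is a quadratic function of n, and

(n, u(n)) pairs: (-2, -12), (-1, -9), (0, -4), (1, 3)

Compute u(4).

36

Write u(n) = an² + bn + c; the 4 given values yield a linear system in the 3 coefficients.
Solving, u(n) = n² + 6n - 4.
Then u(4) = 36.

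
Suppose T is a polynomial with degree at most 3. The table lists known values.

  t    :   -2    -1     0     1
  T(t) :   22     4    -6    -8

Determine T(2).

First differences: -18, -10, -2. Second differences: 8, 8.
Level-2 differences are constant, so T has degree 2.
Extending the table by one column gives the next first difference 6, so T(2) = -8 + 6 = -2.

-2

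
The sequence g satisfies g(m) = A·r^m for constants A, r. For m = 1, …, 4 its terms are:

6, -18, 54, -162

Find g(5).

Consecutive ratio: -18/6 = -3, and 54/(-18) = -3, so r = -3.
Then A·(-3)^1 = 6 gives A = -2, and g(m) = -2·(-3)^m.
g(5) = -2·(-3)^5 = 486.

486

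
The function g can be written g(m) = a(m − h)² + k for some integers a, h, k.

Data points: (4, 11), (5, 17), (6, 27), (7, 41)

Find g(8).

59

First differences 6, 10, 14; second difference 4 = 2a, so a = 2.
Expanding, the m-coefficient is −2ah = -4h; matching it to the data gives h = 3, and then k = 9.
So g(m) = 2(m − 3)² + 9.
g(8) = 2·5² + 9 = 59.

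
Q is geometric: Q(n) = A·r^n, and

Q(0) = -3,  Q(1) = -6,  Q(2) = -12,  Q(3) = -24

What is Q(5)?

Consecutive ratio: -6/(-3) = 2, and -12/(-6) = 2, so r = 2.
Then A·2^0 = -3 gives A = -3, and Q(n) = -3·2^n.
Q(5) = -3·2^5 = -96.

-96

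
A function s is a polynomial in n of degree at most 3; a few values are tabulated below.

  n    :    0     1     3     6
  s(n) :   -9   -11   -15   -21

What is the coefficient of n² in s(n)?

Write s(n) = an³ + bn² + cn + d; the 4 given values yield a linear system in the 4 coefficients.
Solving, the top 2 coefficients vanish, and s(n) = -2n - 9.
The coefficient of n² is 0.

0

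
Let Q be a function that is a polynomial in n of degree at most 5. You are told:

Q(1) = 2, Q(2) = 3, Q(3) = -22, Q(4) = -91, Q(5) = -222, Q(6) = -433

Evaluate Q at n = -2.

First differences: 1, -25, -69, -131, -211. Second differences: -26, -44, -62, -80. Third differences: -18, -18, -18.
Level-3 differences are constant, so Q has degree 3.
Fitting a degree-3 polynomial gives Q(n) = -3n³ + 5n² + 7n - 7.
Then Q(-2) = 23.

23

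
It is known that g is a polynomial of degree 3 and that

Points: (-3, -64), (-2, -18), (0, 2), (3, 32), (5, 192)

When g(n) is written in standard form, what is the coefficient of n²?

-2

Write g(n) = an³ + bn² + cn + d; the 5 given values yield a linear system in the 4 coefficients.
Solving, g(n) = 2n³ - 2n² - 2n + 2.
The coefficient of n² is -2.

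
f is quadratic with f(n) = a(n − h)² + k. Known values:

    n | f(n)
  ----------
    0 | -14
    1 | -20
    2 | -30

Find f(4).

First differences -6, -10; second difference -4 = 2a, so a = -2.
Expanding, the n-coefficient is −2ah = 4h; matching it to the data gives h = -1, and then k = -12.
So f(n) = -2(n + 1)² − 12.
f(4) = -2·5² − 12 = -62.

-62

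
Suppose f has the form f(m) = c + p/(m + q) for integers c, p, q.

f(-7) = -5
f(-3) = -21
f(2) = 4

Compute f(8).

(f(m) − c)(m + q) = p for each data point; the three points give a linear system in c and q, then p follows.
Solving: c = -1, q = 2, p = 20, so f(m) = -1 + 20/(m + 2).
Then f(8) = -1 + 20/10 = 1.

1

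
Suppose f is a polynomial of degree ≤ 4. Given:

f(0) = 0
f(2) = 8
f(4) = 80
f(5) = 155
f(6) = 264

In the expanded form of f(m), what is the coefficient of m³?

Write f(m) = am^4 + bm³ + cm² + dm + e; the 5 given values yield a linear system in the 5 coefficients.
Solving, the leading coefficient vanishes, and f(m) = m³ + 2m² - 4m.
The coefficient of m³ is 1.

1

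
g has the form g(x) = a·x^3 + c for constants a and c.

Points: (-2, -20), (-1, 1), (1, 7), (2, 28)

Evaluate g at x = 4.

From g(-2) = -20 and g(-1) = 1: -8a + c = -20 and -1a + c = 1.
Subtracting: 7a = 21, so a = 3; then c = -20 − 3·(-8) = 4.
So g(x) = 3x³ + 4, and g(4) = 196.

196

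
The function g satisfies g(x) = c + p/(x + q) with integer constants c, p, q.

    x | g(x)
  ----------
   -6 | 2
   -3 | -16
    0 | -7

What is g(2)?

(g(x) − c)(x + q) = p for each data point; the three points give a linear system in c and q, then p follows.
Solving: c = -4, q = 4, p = -12, so g(x) = -4 − 12/(x + 4).
Then g(2) = -4 − 12/6 = -6.

-6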